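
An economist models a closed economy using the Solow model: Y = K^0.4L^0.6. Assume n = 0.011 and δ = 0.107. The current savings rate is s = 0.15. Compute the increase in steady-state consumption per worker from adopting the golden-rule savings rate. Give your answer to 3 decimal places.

n + δ = 0.011 + 0.107 = 0.118.
Current steady state (s = 0.15): k* = (0.15/0.118)^(1/0.6) ≈ 1.4917, y* = 1.4917^0.4 ≈ 1.1735, c* = (1−0.15)·1.1735 ≈ 0.9975.
Golden rule sets MPK = n+δ: 0.4·k^(0.4−1) = 0.118, so k_gold = (0.4/0.118)^(1/0.6) ≈ 7.6494.
y_gold = 7.6494^0.4 ≈ 2.2566, c_gold = y_gold − 0.118·k_gold ≈ 1.3540.
Gain: Δc = 1.3540 − 0.9975 ≈ 0.3565.

Δc ≈ 0.357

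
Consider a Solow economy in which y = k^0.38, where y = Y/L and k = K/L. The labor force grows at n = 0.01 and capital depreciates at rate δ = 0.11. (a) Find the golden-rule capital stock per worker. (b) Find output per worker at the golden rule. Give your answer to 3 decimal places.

(a) k_gold ≈ 6.418; (b) y_gold ≈ 2.027

The effective depreciation rate is n + δ = 0.01 + 0.11 = 0.12.
At the golden rule the marginal product of capital equals n+δ: 0.38·k^(0.38−1) = 0.12. Solving, k_gold = (0.38/0.12)^(1/0.62) ≈ 6.4183.
y_gold = 6.4183^0.38 ≈ 2.0268.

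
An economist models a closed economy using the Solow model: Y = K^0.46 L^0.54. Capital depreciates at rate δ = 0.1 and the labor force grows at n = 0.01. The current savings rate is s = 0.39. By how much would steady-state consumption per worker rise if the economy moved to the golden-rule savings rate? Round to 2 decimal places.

Capital per worker breaks even when investment replaces (n + δ)·k; here n + δ = 0.11.
Current steady state (s = 0.39): k* = (0.39/0.11)^(1/0.54) ≈ 10.4210, y* = 10.4210^0.46 ≈ 2.9393, c* = (1−0.39)·2.9393 ≈ 1.7930.
Golden rule sets MPK = n+δ: 0.46·k^(0.46−1) = 0.11, so k_gold = (0.46/0.11)^(1/0.54) ≈ 14.1474.
y_gold = 14.1474^0.46 ≈ 3.3831, c_gold = y_gold − 0.11·k_gold ≈ 1.8269.
Gain: Δc = 1.8269 − 1.7930 ≈ 0.0339.

Δc ≈ 0.03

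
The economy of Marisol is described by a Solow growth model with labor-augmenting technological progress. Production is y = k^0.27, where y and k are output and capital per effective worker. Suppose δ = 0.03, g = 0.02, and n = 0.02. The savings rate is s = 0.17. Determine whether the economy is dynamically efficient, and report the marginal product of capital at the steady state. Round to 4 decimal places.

n + g + δ = 0.02 + 0.02 + 0.03 = 0.07.
Steady-state k*: s·k^0.27 = 0.07·k gives k* = (0.17/0.07)^(1/0.73) ≈ 3.3719.
MPK = 0.27·3.3719^(-0.73) ≈ 0.1112.
MPK > n+g+δ = 0.07, so the economy is dynamically efficient (under-saving).

dynamically efficient; MPK ≈ 0.1112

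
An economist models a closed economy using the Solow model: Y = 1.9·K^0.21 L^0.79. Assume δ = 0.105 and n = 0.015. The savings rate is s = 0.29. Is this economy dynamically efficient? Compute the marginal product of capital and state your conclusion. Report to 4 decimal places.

Break-even investment rate: n + δ = 0.015 + 0.105 = 0.12.
Steady-state k*: s·A·k^0.21 = 0.12·k gives k* = (0.29·1.9/0.12)^(1/0.79) ≈ 6.8855.
MPK = 0.21·1.9·6.8855^(-0.79) ≈ 0.0869.
MPK < n+δ = 0.12, so the economy is dynamically inefficient (over-saving).

dynamically inefficient; MPK ≈ 0.0869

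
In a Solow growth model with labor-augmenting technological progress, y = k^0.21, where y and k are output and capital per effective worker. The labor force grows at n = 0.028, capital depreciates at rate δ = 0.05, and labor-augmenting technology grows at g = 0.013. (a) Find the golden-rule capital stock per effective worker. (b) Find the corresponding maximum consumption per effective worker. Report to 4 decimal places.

(a) k_gold ≈ 2.8822; (b) c_gold ≈ 0.9867

The effective depreciation rate is n + g + δ = 0.028 + 0.013 + 0.05 = 0.091.
At the golden rule the marginal product of capital equals n+g+δ: 0.21·k^(0.21−1) = 0.091. Solving, k_gold = (0.21/0.091)^(1/0.79) ≈ 2.8822.
y_gold = 2.8822^0.21 ≈ 1.2489; c_gold = y_gold − 0.091·k_gold ≈ 0.9867.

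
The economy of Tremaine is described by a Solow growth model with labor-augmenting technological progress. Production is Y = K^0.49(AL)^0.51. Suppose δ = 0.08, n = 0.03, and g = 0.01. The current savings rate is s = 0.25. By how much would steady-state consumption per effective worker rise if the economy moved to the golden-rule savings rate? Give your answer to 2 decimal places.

Capital per effective worker breaks even when investment replaces (n + g + δ)·k; here n + g + δ = 0.12.
Current steady state (s = 0.25): k* = (0.25/0.12)^(1/0.51) ≈ 4.2171, y* = 4.2171^0.49 ≈ 2.0242, c* = (1−0.25)·2.0242 ≈ 1.5182.
At the golden rule the marginal product of capital equals n+g+δ: 0.49·k^(0.49−1) = 0.12. Solving, k_gold = (0.49/0.12)^(1/0.51) ≈ 15.7786.
y_gold = 15.7786^0.49 ≈ 3.8641, c_gold = y_gold − 0.12·k_gold ≈ 1.9707.
Gain: Δc = 1.9707 − 1.5182 ≈ 0.4525.

Δc ≈ 0.45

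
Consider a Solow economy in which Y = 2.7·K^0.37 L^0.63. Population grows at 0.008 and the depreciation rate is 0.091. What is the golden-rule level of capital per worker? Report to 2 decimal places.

Capital per worker breaks even when investment replaces (n + δ)·k; here n + δ = 0.099.
Golden rule sets MPK = n+δ: 0.37·2.7·k^(0.37−1) = 0.099, so k_gold = (0.37·2.7/0.099)^(1/0.63) ≈ 39.2229.

k_gold ≈ 39.22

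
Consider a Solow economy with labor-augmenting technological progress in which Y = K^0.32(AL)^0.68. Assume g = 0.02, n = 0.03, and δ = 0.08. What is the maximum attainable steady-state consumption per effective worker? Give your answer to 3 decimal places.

Capital per effective worker breaks even when investment replaces (n + g + δ)·k; here n + g + δ = 0.13.
At the golden rule the marginal product of capital equals n+g+δ: 0.32·k^(0.32−1) = 0.13. Solving, k_gold = (0.32/0.13)^(1/0.68) ≈ 3.7610.
y_gold = 3.7610^0.32 ≈ 1.5279.
c_gold = y_gold − (n+g+δ)·k_gold = 1.5279 − 0.13·3.7610 ≈ 1.0390.

c_gold ≈ 1.039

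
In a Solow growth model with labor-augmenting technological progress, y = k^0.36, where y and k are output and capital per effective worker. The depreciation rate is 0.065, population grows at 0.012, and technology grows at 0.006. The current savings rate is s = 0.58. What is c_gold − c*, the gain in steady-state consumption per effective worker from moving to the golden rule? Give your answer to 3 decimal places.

Δc ≈ 0.207

Break-even investment rate: n + g + δ = 0.012 + 0.006 + 0.065 = 0.083.
Current steady state (s = 0.58): k* = (0.58/0.083)^(1/0.64) ≈ 20.8592, y* = 20.8592^0.36 ≈ 2.9850, c* = (1−0.58)·2.9850 ≈ 1.2537.
At the golden rule the marginal product of capital equals n+g+δ: 0.36·k^(0.36−1) = 0.083. Solving, k_gold = (0.36/0.083)^(1/0.64) ≈ 9.9006.
y_gold = 9.9006^0.36 ≈ 2.2826, c_gold = y_gold − 0.083·k_gold ≈ 1.4609.
Gain: Δc = 1.4609 − 1.2537 ≈ 0.2072.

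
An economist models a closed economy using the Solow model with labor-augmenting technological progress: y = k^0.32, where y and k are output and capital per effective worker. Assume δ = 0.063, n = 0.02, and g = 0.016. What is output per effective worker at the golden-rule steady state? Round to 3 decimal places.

y_gold ≈ 1.737

Break-even investment rate: n + g + δ = 0.02 + 0.016 + 0.063 = 0.099.
Setting f'(k) = n+g+δ gives 0.32·k^(0.32−1) = 0.099, hence k_gold = (0.32/0.099)^(1/0.68) ≈ 5.6142.
Output: y_gold = k_gold^0.32 = 5.6142^0.32 ≈ 1.7369.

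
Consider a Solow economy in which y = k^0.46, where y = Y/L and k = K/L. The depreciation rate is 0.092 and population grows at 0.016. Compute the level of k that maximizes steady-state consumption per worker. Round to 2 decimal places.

k_gold ≈ 14.64

Break-even investment rate: n + δ = 0.016 + 0.092 = 0.108.
Setting f'(k) = n+δ gives 0.46·k^(0.46−1) = 0.108, hence k_gold = (0.46/0.108)^(1/0.54) ≈ 14.6364.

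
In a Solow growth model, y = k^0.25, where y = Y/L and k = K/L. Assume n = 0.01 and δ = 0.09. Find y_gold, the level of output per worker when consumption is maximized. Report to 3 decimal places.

y_gold ≈ 1.357

Capital per worker breaks even when investment replaces (n + δ)·k; here n + δ = 0.1.
Golden rule sets MPK = n+δ: 0.25·k^(0.25−1) = 0.1, so k_gold = (0.25/0.1)^(1/0.75) ≈ 3.3930.
Output: y_gold = k_gold^0.25 = 3.3930^0.25 ≈ 1.3572.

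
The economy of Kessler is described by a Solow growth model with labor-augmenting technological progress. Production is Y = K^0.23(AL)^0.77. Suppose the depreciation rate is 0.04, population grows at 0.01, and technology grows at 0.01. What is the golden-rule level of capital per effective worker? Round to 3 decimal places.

k_gold ≈ 5.727

Break-even investment rate: n + g + δ = 0.01 + 0.01 + 0.04 = 0.06.
At the golden rule the marginal product of capital equals n+g+δ: 0.23·k^(0.23−1) = 0.06. Solving, k_gold = (0.23/0.06)^(1/0.77) ≈ 5.7265.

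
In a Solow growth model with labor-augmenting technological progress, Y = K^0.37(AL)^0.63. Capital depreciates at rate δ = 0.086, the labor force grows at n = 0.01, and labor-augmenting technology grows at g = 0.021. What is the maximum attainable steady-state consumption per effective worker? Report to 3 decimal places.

n + g + δ = 0.01 + 0.021 + 0.086 = 0.117.
At the golden rule the marginal product of capital equals n+g+δ: 0.37·k^(0.37−1) = 0.117. Solving, k_gold = (0.37/0.117)^(1/0.63) ≈ 6.2184.
y_gold = 6.2184^0.37 ≈ 1.9663.
c_gold = y_gold − (n+g+δ)·k_gold = 1.9663 − 0.117·6.2184 ≈ 1.2388.

c_gold ≈ 1.239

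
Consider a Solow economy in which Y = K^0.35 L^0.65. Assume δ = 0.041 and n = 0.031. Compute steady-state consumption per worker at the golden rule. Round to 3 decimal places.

c_gold ≈ 1.523

The effective depreciation rate is n + δ = 0.031 + 0.041 = 0.072.
Setting f'(k) = n+δ gives 0.35·k^(0.35−1) = 0.072, hence k_gold = (0.35/0.072)^(1/0.65) ≈ 11.3898.
y_gold = 11.3898^0.35 ≈ 2.3430.
c_gold = y_gold − (n+δ)·k_gold = 2.3430 − 0.072·11.3898 ≈ 1.5230.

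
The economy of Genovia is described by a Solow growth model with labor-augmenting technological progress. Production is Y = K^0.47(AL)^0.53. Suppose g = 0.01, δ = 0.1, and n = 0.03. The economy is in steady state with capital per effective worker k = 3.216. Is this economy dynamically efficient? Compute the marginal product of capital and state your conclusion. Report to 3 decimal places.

The effective depreciation rate is n + g + δ = 0.03 + 0.01 + 0.1 = 0.14.
MPK = 0.47·k^(0.47−1) = 0.47·3.216^(-0.53) ≈ 0.2531.
MPK > 0.14, so the economy is dynamically efficient (under-saving).

dynamically efficient; MPK ≈ 0.253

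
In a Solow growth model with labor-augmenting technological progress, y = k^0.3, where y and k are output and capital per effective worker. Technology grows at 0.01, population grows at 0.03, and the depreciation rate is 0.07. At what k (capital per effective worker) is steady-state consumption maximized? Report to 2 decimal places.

k_gold ≈ 4.19

n + g + δ = 0.03 + 0.01 + 0.07 = 0.11.
Setting f'(k) = n+g+δ gives 0.3·k^(0.3−1) = 0.11, hence k_gold = (0.3/0.11)^(1/0.7) ≈ 4.1925.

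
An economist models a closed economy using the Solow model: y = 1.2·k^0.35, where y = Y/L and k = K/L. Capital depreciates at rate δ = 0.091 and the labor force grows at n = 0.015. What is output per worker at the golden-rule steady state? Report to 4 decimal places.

Break-even investment rate: n + δ = 0.015 + 0.091 = 0.106.
At the golden rule the marginal product of capital equals n+δ: 0.35·1.2·k^(0.35−1) = 0.106. Solving, k_gold = (0.35·1.2/0.106)^(1/0.65) ≈ 8.3160.
Output: y_gold = 1.2·k_gold^0.35 = 1.2·8.3160^0.35 ≈ 2.5186.

y_gold ≈ 2.5186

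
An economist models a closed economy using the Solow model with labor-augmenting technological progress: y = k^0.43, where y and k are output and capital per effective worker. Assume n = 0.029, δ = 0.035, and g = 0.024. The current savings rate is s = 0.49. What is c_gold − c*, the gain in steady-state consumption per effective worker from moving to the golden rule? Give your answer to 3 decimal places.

n + g + δ = 0.029 + 0.024 + 0.035 = 0.088.
Current steady state (s = 0.49): k* = (0.49/0.088)^(1/0.57) ≈ 20.3362, y* = 20.3362^0.43 ≈ 3.6522, c* = (1−0.49)·3.6522 ≈ 1.8626.
Setting f'(k) = n+g+δ gives 0.43·k^(0.43−1) = 0.088, hence k_gold = (0.43/0.088)^(1/0.57) ≈ 16.1714.
y_gold = 16.1714^0.43 ≈ 3.3095, c_gold = y_gold − 0.088·k_gold ≈ 1.8864.
Gain: Δc = 1.8864 − 1.8626 ≈ 0.0238.

Δc ≈ 0.024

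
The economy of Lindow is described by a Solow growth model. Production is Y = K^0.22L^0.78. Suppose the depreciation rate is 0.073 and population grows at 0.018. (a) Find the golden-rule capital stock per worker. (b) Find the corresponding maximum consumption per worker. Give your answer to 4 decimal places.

(a) k_gold ≈ 3.1011; (b) c_gold ≈ 1.0005

Break-even investment rate: n + δ = 0.018 + 0.073 = 0.091.
Setting f'(k) = n+δ gives 0.22·k^(0.22−1) = 0.091, hence k_gold = (0.22/0.091)^(1/0.78) ≈ 3.1011.
y_gold = 3.1011^0.22 ≈ 1.2827; c_gold = y_gold − 0.091·k_gold ≈ 1.0005.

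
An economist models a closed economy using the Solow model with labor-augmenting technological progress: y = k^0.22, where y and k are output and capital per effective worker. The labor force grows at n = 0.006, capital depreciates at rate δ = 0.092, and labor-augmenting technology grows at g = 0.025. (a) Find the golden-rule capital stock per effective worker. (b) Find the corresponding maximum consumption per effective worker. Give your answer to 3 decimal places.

(a) k_gold ≈ 2.107; (b) c_gold ≈ 0.919

Break-even investment rate: n + g + δ = 0.006 + 0.025 + 0.092 = 0.123.
Golden rule sets MPK = n+g+δ: 0.22·k^(0.22−1) = 0.123, so k_gold = (0.22/0.123)^(1/0.78) ≈ 2.1074.
y_gold = 2.1074^0.22 ≈ 1.1782; c_gold = y_gold − 0.123·k_gold ≈ 0.9190.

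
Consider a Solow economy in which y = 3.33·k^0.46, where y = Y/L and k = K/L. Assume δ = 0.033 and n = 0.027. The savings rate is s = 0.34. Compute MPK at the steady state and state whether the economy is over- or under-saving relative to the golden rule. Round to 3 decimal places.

The effective depreciation rate is n + δ = 0.027 + 0.033 = 0.06.
Steady-state k*: s·A·k^0.46 = 0.06·k gives k* = (0.34·3.33/0.06)^(1/0.54) ≈ 230.4308.
MPK = 0.46·3.33·230.4308^(-0.54) ≈ 0.0812.
MPK > n+δ = 0.06, so the economy is dynamically efficient (under-saving).

under-saving; MPK ≈ 0.081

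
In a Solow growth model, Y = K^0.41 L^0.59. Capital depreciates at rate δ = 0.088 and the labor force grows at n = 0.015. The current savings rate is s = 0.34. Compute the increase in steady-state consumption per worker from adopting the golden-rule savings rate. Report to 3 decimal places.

Δc ≈ 0.027

n + δ = 0.015 + 0.088 = 0.103.
Current steady state (s = 0.34): k* = (0.34/0.103)^(1/0.59) ≈ 7.5693, y* = 7.5693^0.41 ≈ 2.2930, c* = (1−0.34)·2.2930 ≈ 1.5134.
At the golden rule the marginal product of capital equals n+δ: 0.41·k^(0.41−1) = 0.103. Solving, k_gold = (0.41/0.103)^(1/0.59) ≈ 10.3958.
y_gold = 10.3958^0.41 ≈ 2.6116, c_gold = y_gold − 0.103·k_gold ≈ 1.5409.
Gain: Δc = 1.5409 − 1.5134 ≈ 0.0275.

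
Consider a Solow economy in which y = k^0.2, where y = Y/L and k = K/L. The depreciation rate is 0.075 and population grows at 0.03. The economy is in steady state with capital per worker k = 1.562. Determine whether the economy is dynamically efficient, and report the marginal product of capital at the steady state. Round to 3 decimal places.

dynamically efficient; MPK ≈ 0.140

The effective depreciation rate is n + δ = 0.03 + 0.075 = 0.105.
MPK = 0.2·k^(0.2−1) = 0.2·1.562^(-0.8) ≈ 0.1400.
MPK > 0.105, so the economy is dynamically efficient (under-saving).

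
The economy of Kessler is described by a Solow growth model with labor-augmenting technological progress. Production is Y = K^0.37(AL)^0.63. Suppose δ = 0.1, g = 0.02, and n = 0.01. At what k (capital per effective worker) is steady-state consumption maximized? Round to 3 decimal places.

k_gold ≈ 5.261

Break-even investment rate: n + g + δ = 0.01 + 0.02 + 0.1 = 0.13.
Golden rule sets MPK = n+g+δ: 0.37·k^(0.37−1) = 0.13, so k_gold = (0.37/0.13)^(1/0.63) ≈ 5.2607.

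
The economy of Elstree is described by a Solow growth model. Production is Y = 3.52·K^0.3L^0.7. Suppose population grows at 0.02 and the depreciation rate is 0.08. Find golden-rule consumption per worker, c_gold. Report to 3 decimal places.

c_gold ≈ 6.766

n + δ = 0.02 + 0.08 = 0.1.
Maximizing c = f(k) − (n+δ)·k gives f'(k) = n+δ, i.e. 0.3·3.52·k^(0.3−1) = 0.1, so k_gold = (0.3·3.52/0.1)^(1/0.7) ≈ 28.9986.
y_gold = 3.52·28.9986^0.3 ≈ 9.6662.
c_gold = y_gold − (n+δ)·k_gold = 9.6662 − 0.1·28.9986 ≈ 6.7663.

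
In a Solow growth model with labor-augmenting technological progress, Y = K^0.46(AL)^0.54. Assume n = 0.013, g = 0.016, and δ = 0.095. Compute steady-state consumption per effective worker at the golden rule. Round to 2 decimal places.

c_gold ≈ 1.65

Capital per effective worker breaks even when investment replaces (n + g + δ)·k; here n + g + δ = 0.124.
Golden rule sets MPK = n+g+δ: 0.46·k^(0.46−1) = 0.124, so k_gold = (0.46/0.124)^(1/0.54) ≈ 11.3325.
y_gold = 11.3325^0.46 ≈ 3.0549.
c_gold = y_gold − (n+g+δ)·k_gold = 3.0549 − 0.124·11.3325 ≈ 1.6496.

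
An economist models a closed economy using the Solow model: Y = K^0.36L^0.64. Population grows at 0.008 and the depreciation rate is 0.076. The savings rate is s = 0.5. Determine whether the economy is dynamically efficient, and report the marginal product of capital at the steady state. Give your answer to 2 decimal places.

Break-even investment rate: n + δ = 0.008 + 0.076 = 0.084.
Steady-state k*: s·k^0.36 = 0.084·k gives k* = (0.5/0.084)^(1/0.64) ≈ 16.2351.
MPK = 0.36·16.2351^(-0.64) ≈ 0.0605.
MPK < n+δ = 0.084, so the economy is dynamically inefficient (over-saving).

dynamically inefficient; MPK ≈ 0.06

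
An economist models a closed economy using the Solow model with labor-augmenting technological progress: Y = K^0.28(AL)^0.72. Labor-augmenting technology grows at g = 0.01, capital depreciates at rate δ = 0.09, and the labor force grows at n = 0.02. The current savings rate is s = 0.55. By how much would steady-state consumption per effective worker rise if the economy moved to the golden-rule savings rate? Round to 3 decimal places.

n + g + δ = 0.02 + 0.01 + 0.09 = 0.12.
Current steady state (s = 0.55): k* = (0.55/0.12)^(1/0.72) ≈ 8.2853, y* = 8.2853^0.28 ≈ 1.8077, c* = (1−0.55)·1.8077 ≈ 0.8135.
Golden rule sets MPK = n+g+δ: 0.28·k^(0.28−1) = 0.12, so k_gold = (0.28/0.12)^(1/0.72) ≈ 3.2440.
y_gold = 3.2440^0.28 ≈ 1.3903, c_gold = y_gold − 0.12·k_gold ≈ 1.0010.
Gain: Δc = 1.0010 − 0.8135 ≈ 0.1875.

Δc ≈ 0.188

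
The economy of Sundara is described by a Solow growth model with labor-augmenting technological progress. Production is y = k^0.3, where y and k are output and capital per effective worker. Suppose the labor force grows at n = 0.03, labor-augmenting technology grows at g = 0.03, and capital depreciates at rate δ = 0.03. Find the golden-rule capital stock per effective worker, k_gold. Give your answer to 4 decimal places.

Capital per effective worker breaks even when investment replaces (n + g + δ)·k; here n + g + δ = 0.09.
At the golden rule the marginal product of capital equals n+g+δ: 0.3·k^(0.3−1) = 0.09. Solving, k_gold = (0.3/0.09)^(1/0.7) ≈ 5.5843.

k_gold ≈ 5.5843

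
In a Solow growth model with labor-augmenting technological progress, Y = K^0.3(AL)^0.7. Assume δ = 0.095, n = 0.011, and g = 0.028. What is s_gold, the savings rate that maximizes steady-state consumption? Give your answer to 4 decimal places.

Capital per effective worker breaks even when investment replaces (n + g + δ)·k; here n + g + δ = 0.134.
At the golden rule MPK = n+g+δ, and in any Cobb-Douglas steady state s = (n+g+δ)·k/y = MPK·k/y = capital's share 0.3.

s_gold = 0.3000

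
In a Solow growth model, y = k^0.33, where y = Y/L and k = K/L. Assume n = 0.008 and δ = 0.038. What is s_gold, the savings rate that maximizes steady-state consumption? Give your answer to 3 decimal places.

s_gold = 0.330

n + δ = 0.008 + 0.038 = 0.046.
At the golden rule MPK = n+δ, and in any Cobb-Douglas steady state s = (n+δ)·k/y = MPK·k/y = capital's share 0.33.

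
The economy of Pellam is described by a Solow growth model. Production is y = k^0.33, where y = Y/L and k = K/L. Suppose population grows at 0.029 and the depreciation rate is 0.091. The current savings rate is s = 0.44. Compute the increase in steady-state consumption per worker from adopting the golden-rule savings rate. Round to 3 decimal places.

Break-even investment rate: n + δ = 0.029 + 0.091 = 0.12.
Current steady state (s = 0.44): k* = (0.44/0.12)^(1/0.67) ≈ 6.9534, y* = 6.9534^0.33 ≈ 1.8964, c* = (1−0.44)·1.8964 ≈ 1.0620.
Maximizing c = f(k) − (n+δ)·k gives f'(k) = n+δ, i.e. 0.33·k^(0.33−1) = 0.12, so k_gold = (0.33/0.12)^(1/0.67) ≈ 4.5261.
y_gold = 4.5261^0.33 ≈ 1.6458, c_gold = y_gold − 0.12·k_gold ≈ 1.1027.
Gain: Δc = 1.1027 − 1.0620 ≈ 0.0407.

Δc ≈ 0.041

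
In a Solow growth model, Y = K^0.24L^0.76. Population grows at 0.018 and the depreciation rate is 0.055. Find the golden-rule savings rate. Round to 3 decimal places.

s_gold = 0.240

n + δ = 0.018 + 0.055 = 0.073.
At the golden rule MPK = n+δ, and in any Cobb-Douglas steady state s = (n+δ)·k/y = MPK·k/y = capital's share 0.24.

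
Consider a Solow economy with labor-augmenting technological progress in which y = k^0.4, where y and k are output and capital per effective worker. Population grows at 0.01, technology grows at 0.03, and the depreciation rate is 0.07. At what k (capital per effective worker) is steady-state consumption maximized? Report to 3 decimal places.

k_gold ≈ 8.599

The effective depreciation rate is n + g + δ = 0.01 + 0.03 + 0.07 = 0.11.
Setting f'(k) = n+g+δ gives 0.4·k^(0.4−1) = 0.11, hence k_gold = (0.4/0.11)^(1/0.6) ≈ 8.5990.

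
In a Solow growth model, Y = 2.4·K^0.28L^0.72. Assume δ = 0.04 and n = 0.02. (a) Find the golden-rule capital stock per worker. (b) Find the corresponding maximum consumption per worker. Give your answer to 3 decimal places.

(a) k_gold ≈ 28.658; (b) c_gold ≈ 4.422

Capital per worker breaks even when investment replaces (n + δ)·k; here n + δ = 0.06.
Setting f'(k) = n+δ gives 0.28·2.4·k^(0.28−1) = 0.06, hence k_gold = (0.28·2.4/0.06)^(1/0.72) ≈ 28.6581.
y_gold = 2.4·28.6581^0.28 ≈ 6.1410; c_gold = y_gold − 0.06·k_gold ≈ 4.4215.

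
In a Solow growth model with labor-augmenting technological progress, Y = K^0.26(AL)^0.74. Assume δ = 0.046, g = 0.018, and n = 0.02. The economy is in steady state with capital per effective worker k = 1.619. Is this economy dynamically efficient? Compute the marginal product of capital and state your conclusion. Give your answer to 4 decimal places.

dynamically efficient; MPK ≈ 0.1820

n + g + δ = 0.02 + 0.018 + 0.046 = 0.084.
MPK = 0.26·k^(0.26−1) = 0.26·1.619^(-0.74) ≈ 0.1820.
MPK > 0.084, so the economy is dynamically efficient (under-saving).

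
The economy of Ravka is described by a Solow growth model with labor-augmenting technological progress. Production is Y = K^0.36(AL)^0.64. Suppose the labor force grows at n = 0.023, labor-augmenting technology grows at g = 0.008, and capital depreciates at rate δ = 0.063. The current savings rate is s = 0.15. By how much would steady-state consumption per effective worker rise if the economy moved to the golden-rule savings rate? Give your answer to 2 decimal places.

Break-even investment rate: n + g + δ = 0.023 + 0.008 + 0.063 = 0.094.
Current steady state (s = 0.15): k* = (0.15/0.094)^(1/0.64) ≈ 2.0755, y* = 2.0755^0.36 ≈ 1.3007, c* = (1−0.15)·1.3007 ≈ 1.1056.
At the golden rule the marginal product of capital equals n+g+δ: 0.36·k^(0.36−1) = 0.094. Solving, k_gold = (0.36/0.094)^(1/0.64) ≈ 8.1510.
y_gold = 8.1510^0.36 ≈ 2.1283, c_gold = y_gold − 0.094·k_gold ≈ 1.3621.
Gain: Δc = 1.3621 − 1.1056 ≈ 0.2566.

Δc ≈ 0.26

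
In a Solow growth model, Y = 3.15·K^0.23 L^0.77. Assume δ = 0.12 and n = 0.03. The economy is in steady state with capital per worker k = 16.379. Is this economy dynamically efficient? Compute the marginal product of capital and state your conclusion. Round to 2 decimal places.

Capital per worker breaks even when investment replaces (n + δ)·k; here n + δ = 0.15.
MPK = 0.23·3.15·k^(0.23−1) = 0.23·3.15·16.379^(-0.77) ≈ 0.0841.
MPK < 0.15, so the economy is dynamically inefficient (over-saving).

dynamically inefficient; MPK ≈ 0.08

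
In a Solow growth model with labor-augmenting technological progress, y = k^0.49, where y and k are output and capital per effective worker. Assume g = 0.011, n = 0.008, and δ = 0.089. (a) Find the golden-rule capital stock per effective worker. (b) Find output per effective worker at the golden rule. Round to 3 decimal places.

(a) k_gold ≈ 19.399; (b) y_gold ≈ 4.276

Capital per effective worker breaks even when investment replaces (n + g + δ)·k; here n + g + δ = 0.108.
Golden rule sets MPK = n+g+δ: 0.49·k^(0.49−1) = 0.108, so k_gold = (0.49/0.108)^(1/0.51) ≈ 19.3994.
y_gold = 19.3994^0.49 ≈ 4.2758.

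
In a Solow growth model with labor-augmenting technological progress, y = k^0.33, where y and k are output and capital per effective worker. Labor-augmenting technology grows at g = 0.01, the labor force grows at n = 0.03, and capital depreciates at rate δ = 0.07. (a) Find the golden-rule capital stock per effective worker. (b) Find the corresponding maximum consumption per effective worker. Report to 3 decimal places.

(a) k_gold ≈ 5.154; (b) c_gold ≈ 1.151

The effective depreciation rate is n + g + δ = 0.03 + 0.01 + 0.07 = 0.11.
Maximizing c = f(k) − (n+g+δ)·k gives f'(k) = n+g+δ, i.e. 0.33·k^(0.33−1) = 0.11, so k_gold = (0.33/0.11)^(1/0.67) ≈ 5.1537.
y_gold = 5.1537^0.33 ≈ 1.7179; c_gold = y_gold − 0.11·k_gold ≈ 1.1510.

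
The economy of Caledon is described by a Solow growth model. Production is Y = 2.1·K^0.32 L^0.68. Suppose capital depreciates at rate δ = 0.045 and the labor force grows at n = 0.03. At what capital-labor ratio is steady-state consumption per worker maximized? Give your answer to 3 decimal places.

k_gold ≈ 25.145

Break-even investment rate: n + δ = 0.03 + 0.045 = 0.075.
Golden rule sets MPK = n+δ: 0.32·2.1·k^(0.32−1) = 0.075, so k_gold = (0.32·2.1/0.075)^(1/0.68) ≈ 25.1451.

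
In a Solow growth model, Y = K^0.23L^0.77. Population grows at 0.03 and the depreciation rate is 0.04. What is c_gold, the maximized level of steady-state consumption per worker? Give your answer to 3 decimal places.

Capital per worker breaks even when investment replaces (n + δ)·k; here n + δ = 0.07.
Maximizing c = f(k) − (n+δ)·k gives f'(k) = n+δ, i.e. 0.23·k^(0.23−1) = 0.07, so k_gold = (0.23/0.07)^(1/0.77) ≈ 4.6876.
y_gold = 4.6876^0.23 ≈ 1.4267.
c_gold = y_gold − (n+δ)·k_gold = 1.4267 − 0.07·4.6876 ≈ 1.0985.

c_gold ≈ 1.099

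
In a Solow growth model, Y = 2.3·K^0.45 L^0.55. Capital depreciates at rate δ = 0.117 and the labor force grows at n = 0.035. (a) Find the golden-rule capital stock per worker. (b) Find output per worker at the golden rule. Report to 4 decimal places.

The effective depreciation rate is n + δ = 0.035 + 0.117 = 0.152.
Golden rule sets MPK = n+δ: 0.45·2.3·k^(0.45−1) = 0.152, so k_gold = (0.45·2.3/0.152)^(1/0.55) ≈ 32.7131.
y_gold = 2.3·32.7131^0.45 ≈ 11.0498.

(a) k_gold ≈ 32.7131; (b) y_gold ≈ 11.0498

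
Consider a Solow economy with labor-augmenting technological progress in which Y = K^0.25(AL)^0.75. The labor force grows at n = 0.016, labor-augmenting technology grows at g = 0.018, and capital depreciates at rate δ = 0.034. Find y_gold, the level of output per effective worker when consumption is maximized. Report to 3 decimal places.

n + g + δ = 0.016 + 0.018 + 0.034 = 0.068.
Setting f'(k) = n+g+δ gives 0.25·k^(0.25−1) = 0.068, hence k_gold = (0.25/0.068)^(1/0.75) ≈ 5.6742.
Output: y_gold = k_gold^0.25 = 5.6742^0.25 ≈ 1.5434.

y_gold ≈ 1.543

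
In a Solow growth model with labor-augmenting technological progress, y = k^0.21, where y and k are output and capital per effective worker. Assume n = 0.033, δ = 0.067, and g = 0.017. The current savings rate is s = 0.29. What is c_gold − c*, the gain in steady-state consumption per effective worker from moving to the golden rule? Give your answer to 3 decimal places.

Δc ≈ 0.019

Capital per effective worker breaks even when investment replaces (n + g + δ)·k; here n + g + δ = 0.117.
Current steady state (s = 0.29): k* = (0.29/0.117)^(1/0.79) ≈ 3.1550, y* = 3.1550^0.21 ≈ 1.2729, c* = (1−0.29)·1.2729 ≈ 0.9038.
Setting f'(k) = n+g+δ gives 0.21·k^(0.21−1) = 0.117, hence k_gold = (0.21/0.117)^(1/0.79) ≈ 2.0968.
y_gold = 2.0968^0.21 ≈ 1.1682, c_gold = y_gold − 0.117·k_gold ≈ 0.9229.
Gain: Δc = 0.9229 − 0.9038 ≈ 0.0191.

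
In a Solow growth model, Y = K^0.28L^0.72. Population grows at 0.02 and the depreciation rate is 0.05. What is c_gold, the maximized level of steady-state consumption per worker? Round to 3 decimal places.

n + δ = 0.02 + 0.05 = 0.07.
At the golden rule the marginal product of capital equals n+δ: 0.28·k^(0.28−1) = 0.07. Solving, k_gold = (0.28/0.07)^(1/0.72) ≈ 6.8580.
y_gold = 6.8580^0.28 ≈ 1.7145.
c_gold = y_gold − (n+δ)·k_gold = 1.7145 − 0.07·6.8580 ≈ 1.2344.

c_gold ≈ 1.234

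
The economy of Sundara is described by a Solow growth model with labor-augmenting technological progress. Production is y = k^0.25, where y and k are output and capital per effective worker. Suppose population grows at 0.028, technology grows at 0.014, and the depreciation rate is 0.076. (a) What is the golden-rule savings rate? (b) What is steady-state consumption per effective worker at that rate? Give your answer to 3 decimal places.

(a) s_gold = 0.250; (b) c_gold ≈ 0.963

Break-even investment rate: n + g + δ = 0.028 + 0.014 + 0.076 = 0.118.
For Cobb-Douglas, s_gold equals capital's share: s_gold = 0.25.
Setting f'(k) = n+g+δ gives 0.25·k^(0.25−1) = 0.118, hence k_gold = (0.25/0.118)^(1/0.75) ≈ 2.7211.
y_gold = 2.7211^0.25 ≈ 1.2844; c_gold = (1−0.25)·y_gold ≈ 0.9633.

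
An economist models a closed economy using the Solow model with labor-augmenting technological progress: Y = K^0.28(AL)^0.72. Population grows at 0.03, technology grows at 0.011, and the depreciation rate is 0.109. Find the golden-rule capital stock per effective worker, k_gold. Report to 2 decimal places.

k_gold ≈ 2.38

n + g + δ = 0.03 + 0.011 + 0.109 = 0.15.
Setting f'(k) = n+g+δ gives 0.28·k^(0.28−1) = 0.15, hence k_gold = (0.28/0.15)^(1/0.72) ≈ 2.3795.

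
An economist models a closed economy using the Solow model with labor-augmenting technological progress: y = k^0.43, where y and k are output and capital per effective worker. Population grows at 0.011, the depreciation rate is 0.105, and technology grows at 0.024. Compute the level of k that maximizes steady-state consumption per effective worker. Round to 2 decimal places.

k_gold ≈ 7.16

Capital per effective worker breaks even when investment replaces (n + g + δ)·k; here n + g + δ = 0.14.
Golden rule sets MPK = n+g+δ: 0.43·k^(0.43−1) = 0.14, so k_gold = (0.43/0.14)^(1/0.57) ≈ 7.1612.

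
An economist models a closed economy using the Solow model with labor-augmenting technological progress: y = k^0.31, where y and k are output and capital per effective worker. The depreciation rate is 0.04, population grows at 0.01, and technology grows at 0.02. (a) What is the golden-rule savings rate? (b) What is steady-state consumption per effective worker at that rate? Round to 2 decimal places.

(a) s_gold = 0.31; (b) c_gold ≈ 1.35

Capital per effective worker breaks even when investment replaces (n + g + δ)·k; here n + g + δ = 0.07.
For Cobb-Douglas, s_gold equals capital's share: s_gold = 0.31.
Setting f'(k) = n+g+δ gives 0.31·k^(0.31−1) = 0.07, hence k_gold = (0.31/0.07)^(1/0.69) ≈ 8.6420.
y_gold = 8.6420^0.31 ≈ 1.9514; c_gold = (1−0.31)·y_gold ≈ 1.3465.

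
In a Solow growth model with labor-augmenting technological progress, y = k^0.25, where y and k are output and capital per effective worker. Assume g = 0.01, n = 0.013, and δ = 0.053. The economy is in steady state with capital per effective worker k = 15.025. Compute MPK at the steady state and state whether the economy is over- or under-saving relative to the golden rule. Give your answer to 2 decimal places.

over-saving; MPK ≈ 0.03

Capital per effective worker breaks even when investment replaces (n + g + δ)·k; here n + g + δ = 0.076.
MPK = 0.25·k^(0.25−1) = 0.25·15.025^(-0.75) ≈ 0.0328.
MPK < 0.076, so the economy is dynamically inefficient (over-saving).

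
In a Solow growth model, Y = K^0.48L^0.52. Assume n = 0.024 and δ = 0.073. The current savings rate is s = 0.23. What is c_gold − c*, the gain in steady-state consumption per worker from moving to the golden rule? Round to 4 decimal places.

The effective depreciation rate is n + δ = 0.024 + 0.073 = 0.097.
Current steady state (s = 0.23): k* = (0.23/0.097)^(1/0.52) ≈ 5.2610, y* = 5.2610^0.48 ≈ 2.2188, c* = (1−0.23)·2.2188 ≈ 1.7085.
Maximizing c = f(k) − (n+δ)·k gives f'(k) = n+δ, i.e. 0.48·k^(0.48−1) = 0.097, so k_gold = (0.48/0.097)^(1/0.52) ≈ 21.6530.
y_gold = 21.6530^0.48 ≈ 4.3757, c_gold = y_gold − 0.097·k_gold ≈ 2.2754.
Gain: Δc = 2.2754 − 1.7085 ≈ 0.5669.

Δc ≈ 0.5669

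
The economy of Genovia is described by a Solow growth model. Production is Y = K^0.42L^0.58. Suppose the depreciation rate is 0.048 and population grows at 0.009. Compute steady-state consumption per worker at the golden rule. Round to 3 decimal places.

Capital per worker breaks even when investment replaces (n + δ)·k; here n + δ = 0.057.
Maximizing c = f(k) − (n+δ)·k gives f'(k) = n+δ, i.e. 0.42·k^(0.42−1) = 0.057, so k_gold = (0.42/0.057)^(1/0.58) ≈ 31.2949.
y_gold = 31.2949^0.42 ≈ 4.2472.
c_gold = y_gold − (n+δ)·k_gold = 4.2472 − 0.057·31.2949 ≈ 2.4634.

c_gold ≈ 2.463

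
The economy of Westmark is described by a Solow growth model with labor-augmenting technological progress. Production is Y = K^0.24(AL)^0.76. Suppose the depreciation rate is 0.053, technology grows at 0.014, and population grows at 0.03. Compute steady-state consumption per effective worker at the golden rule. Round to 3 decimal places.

Capital per effective worker breaks even when investment replaces (n + g + δ)·k; here n + g + δ = 0.097.
Maximizing c = f(k) − (n+g+δ)·k gives f'(k) = n+g+δ, i.e. 0.24·k^(0.24−1) = 0.097, so k_gold = (0.24/0.097)^(1/0.76) ≈ 3.2937.
y_gold = 3.2937^0.24 ≈ 1.3312.
c_gold = y_gold − (n+g+δ)·k_gold = 1.3312 − 0.097·3.2937 ≈ 1.0117.

c_gold ≈ 1.012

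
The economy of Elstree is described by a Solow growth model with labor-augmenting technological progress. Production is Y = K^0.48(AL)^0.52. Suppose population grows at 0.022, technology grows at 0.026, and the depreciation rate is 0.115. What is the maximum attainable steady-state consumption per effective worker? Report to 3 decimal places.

c_gold ≈ 1.409

Capital per effective worker breaks even when investment replaces (n + g + δ)·k; here n + g + δ = 0.163.
Golden rule sets MPK = n+g+δ: 0.48·k^(0.48−1) = 0.163, so k_gold = (0.48/0.163)^(1/0.52) ≈ 7.9804.
y_gold = 7.9804^0.48 ≈ 2.7100.
c_gold = y_gold − (n+g+δ)·k_gold = 2.7100 − 0.163·7.9804 ≈ 1.4092.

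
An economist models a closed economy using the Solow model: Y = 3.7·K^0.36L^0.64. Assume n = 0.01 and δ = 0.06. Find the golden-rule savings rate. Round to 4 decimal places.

s_gold = 0.3600

n + δ = 0.01 + 0.06 = 0.07.
At the golden rule MPK = n+δ, and in any Cobb-Douglas steady state s = (n+δ)·k/y = MPK·k/y = capital's share 0.36.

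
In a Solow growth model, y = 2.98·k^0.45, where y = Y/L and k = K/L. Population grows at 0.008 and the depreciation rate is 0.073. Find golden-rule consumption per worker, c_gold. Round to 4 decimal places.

The effective depreciation rate is n + δ = 0.008 + 0.073 = 0.081.
Maximizing c = f(k) − (n+δ)·k gives f'(k) = n+δ, i.e. 0.45·2.98·k^(0.45−1) = 0.081, so k_gold = (0.45·2.98/0.081)^(1/0.55) ≈ 164.5362.
y_gold = 2.98·164.5362^0.45 ≈ 29.6165.
c_gold = y_gold − (n+δ)·k_gold = 29.6165 − 0.081·164.5362 ≈ 16.2891.

c_gold ≈ 16.2891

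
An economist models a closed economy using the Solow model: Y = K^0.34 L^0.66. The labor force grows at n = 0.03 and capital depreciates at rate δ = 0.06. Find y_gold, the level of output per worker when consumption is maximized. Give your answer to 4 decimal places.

Capital per worker breaks even when investment replaces (n + δ)·k; here n + δ = 0.09.
Golden rule sets MPK = n+δ: 0.34·k^(0.34−1) = 0.09, so k_gold = (0.34/0.09)^(1/0.66) ≈ 7.4920.
Output: y_gold = k_gold^0.34 = 7.4920^0.34 ≈ 1.9832.

y_gold ≈ 1.9832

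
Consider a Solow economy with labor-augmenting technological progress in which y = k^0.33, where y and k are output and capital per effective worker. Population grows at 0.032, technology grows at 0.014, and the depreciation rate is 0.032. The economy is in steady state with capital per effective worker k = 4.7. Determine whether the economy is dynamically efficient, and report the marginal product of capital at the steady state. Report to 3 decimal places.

dynamically efficient; MPK ≈ 0.117

n + g + δ = 0.032 + 0.014 + 0.032 = 0.078.
MPK = 0.33·k^(0.33−1) = 0.33·4.7^(-0.67) ≈ 0.1170.
MPK > 0.078, so the economy is dynamically efficient (under-saving).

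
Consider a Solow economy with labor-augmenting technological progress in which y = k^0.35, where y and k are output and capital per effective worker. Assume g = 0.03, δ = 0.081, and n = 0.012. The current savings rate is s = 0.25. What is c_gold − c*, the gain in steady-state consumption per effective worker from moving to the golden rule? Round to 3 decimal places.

The effective depreciation rate is n + g + δ = 0.012 + 0.03 + 0.081 = 0.123.
Current steady state (s = 0.25): k* = (0.25/0.123)^(1/0.65) ≈ 2.9778, y* = 2.9778^0.35 ≈ 1.4651, c* = (1−0.25)·1.4651 ≈ 1.0988.
At the golden rule the marginal product of capital equals n+g+δ: 0.35·k^(0.35−1) = 0.123. Solving, k_gold = (0.35/0.123)^(1/0.65) ≈ 4.9970.
y_gold = 4.9970^0.35 ≈ 1.7561, c_gold = y_gold − 0.123·k_gold ≈ 1.1415.
Gain: Δc = 1.1415 − 1.0988 ≈ 0.0426.

Δc ≈ 0.043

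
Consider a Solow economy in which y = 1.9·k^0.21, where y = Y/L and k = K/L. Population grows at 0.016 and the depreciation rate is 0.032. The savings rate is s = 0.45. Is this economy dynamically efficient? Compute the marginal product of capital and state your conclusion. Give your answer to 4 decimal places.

dynamically inefficient; MPK ≈ 0.0224

The effective depreciation rate is n + δ = 0.016 + 0.032 = 0.048.
Steady-state k*: s·A·k^0.21 = 0.048·k gives k* = (0.45·1.9/0.048)^(1/0.79) ≈ 38.2998.
MPK = 0.21·1.9·38.2998^(-0.79) ≈ 0.0224.
MPK < n+δ = 0.048, so the economy is dynamically inefficient (over-saving).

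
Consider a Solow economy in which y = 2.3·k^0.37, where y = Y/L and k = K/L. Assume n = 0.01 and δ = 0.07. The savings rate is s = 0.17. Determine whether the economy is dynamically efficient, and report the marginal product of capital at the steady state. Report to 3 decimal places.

dynamically efficient; MPK ≈ 0.174

The effective depreciation rate is n + δ = 0.01 + 0.07 = 0.08.
Steady-state k*: s·A·k^0.37 = 0.08·k gives k* = (0.17·2.3/0.08)^(1/0.63) ≈ 12.4105.
MPK = 0.37·2.3·12.4105^(-0.63) ≈ 0.1741.
MPK > n+δ = 0.08, so the economy is dynamically efficient (under-saving).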